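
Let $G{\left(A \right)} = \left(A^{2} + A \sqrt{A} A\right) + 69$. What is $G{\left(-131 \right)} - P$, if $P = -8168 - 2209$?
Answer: $27607 + 17161 i \sqrt{131} \approx 27607.0 + 1.9642 \cdot 10^{5} i$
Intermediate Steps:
$G{\left(A \right)} = 69 + A^{2} + A^{\frac{5}{2}}$ ($G{\left(A \right)} = \left(A^{2} + A^{\frac{3}{2}} A\right) + 69 = \left(A^{2} + A^{\frac{5}{2}}\right) + 69 = 69 + A^{2} + A^{\frac{5}{2}}$)
$P = -10377$ ($P = -8168 - 2209 = -10377$)
$G{\left(-131 \right)} - P = \left(69 + \left(-131\right)^{2} + \left(-131\right)^{\frac{5}{2}}\right) - -10377 = \left(69 + 17161 + 17161 i \sqrt{131}\right) + 10377 = \left(17230 + 17161 i \sqrt{131}\right) + 10377 = 27607 + 17161 i \sqrt{131}$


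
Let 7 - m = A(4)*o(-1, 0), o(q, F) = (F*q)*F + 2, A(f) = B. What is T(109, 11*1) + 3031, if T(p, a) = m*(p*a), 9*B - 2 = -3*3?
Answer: 119602/9 ≈ 13289.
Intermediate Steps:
B = -7/9 (B = 2/9 + (-3*3)/9 = 2/9 + (⅑)*(-9) = 2/9 - 1 = -7/9 ≈ -0.77778)
A(f) = -7/9
o(q, F) = 2 + q*F² (o(q, F) = q*F² + 2 = 2 + q*F²)
m = 77/9 (m = 7 - (-7)*(2 - 1*0²)/9 = 7 - (-7)*(2 - 1*0)/9 = 7 - (-7)*(2 + 0)/9 = 7 - (-7)*2/9 = 7 - 1*(-14/9) = 7 + 14/9 = 77/9 ≈ 8.5556)
T(p, a) = 77*a*p/9 (T(p, a) = 77*(p*a)/9 = 77*(a*p)/9 = 77*a*p/9)
T(109, 11*1) + 3031 = (77/9)*(11*1)*109 + 3031 = (77/9)*11*109 + 3031 = 92323/9 + 3031 = 119602/9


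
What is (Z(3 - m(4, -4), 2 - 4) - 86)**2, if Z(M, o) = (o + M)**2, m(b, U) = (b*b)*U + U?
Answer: 21855625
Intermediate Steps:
m(b, U) = U + U*b**2 (m(b, U) = b**2*U + U = U*b**2 + U = U + U*b**2)
Z(M, o) = (M + o)**2
(Z(3 - m(4, -4), 2 - 4) - 86)**2 = (((3 - (-4)*(1 + 4**2)) + (2 - 4))**2 - 86)**2 = (((3 - (-4)*(1 + 16)) - 2)**2 - 86)**2 = (((3 - (-4)*17) - 2)**2 - 86)**2 = (((3 - 1*(-68)) - 2)**2 - 86)**2 = (((3 + 68) - 2)**2 - 86)**2 = ((71 - 2)**2 - 86)**2 = (69**2 - 86)**2 = (4761 - 86)**2 = 4675**2 = 21855625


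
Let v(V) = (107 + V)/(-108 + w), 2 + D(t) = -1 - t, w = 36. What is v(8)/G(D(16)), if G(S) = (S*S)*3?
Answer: -115/77976 ≈ -0.0014748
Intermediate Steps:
D(t) = -3 - t (D(t) = -2 + (-1 - t) = -3 - t)
G(S) = 3*S² (G(S) = S²*3 = 3*S²)
v(V) = -107/72 - V/72 (v(V) = (107 + V)/(-108 + 36) = (107 + V)/(-72) = (107 + V)*(-1/72) = -107/72 - V/72)
v(8)/G(D(16)) = (-107/72 - 1/72*8)/((3*(-3 - 1*16)²)) = (-107/72 - ⅑)/((3*(-3 - 16)²)) = -115/(72*(3*(-19)²)) = -115/(72*(3*361)) = -115/72/1083 = -115/72*1/1083 = -115/77976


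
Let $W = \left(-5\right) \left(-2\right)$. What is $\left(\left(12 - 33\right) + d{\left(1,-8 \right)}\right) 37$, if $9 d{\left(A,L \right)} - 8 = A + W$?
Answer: $- \frac{6290}{9} \approx -698.89$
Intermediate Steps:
$W = 10$
$d{\left(A,L \right)} = 2 + \frac{A}{9}$ ($d{\left(A,L \right)} = \frac{8}{9} + \frac{A + 10}{9} = \frac{8}{9} + \frac{10 + A}{9} = \frac{8}{9} + \left(\frac{10}{9} + \frac{A}{9}\right) = 2 + \frac{A}{9}$)
$\left(\left(12 - 33\right) + d{\left(1,-8 \right)}\right) 37 = \left(\left(12 - 33\right) + \left(2 + \frac{1}{9} \cdot 1\right)\right) 37 = \left(-21 + \left(2 + \frac{1}{9}\right)\right) 37 = \left(-21 + \frac{19}{9}\right) 37 = \left(- \frac{170}{9}\right) 37 = - \frac{6290}{9}$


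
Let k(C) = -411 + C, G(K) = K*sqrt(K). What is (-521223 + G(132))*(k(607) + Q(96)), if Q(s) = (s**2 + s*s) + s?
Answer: -9759379452 + 4943136*sqrt(33) ≈ -9.7310e+9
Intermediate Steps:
Q(s) = s + 2*s**2 (Q(s) = (s**2 + s**2) + s = 2*s**2 + s = s + 2*s**2)
G(K) = K**(3/2)
(-521223 + G(132))*(k(607) + Q(96)) = (-521223 + 132**(3/2))*((-411 + 607) + 96*(1 + 2*96)) = (-521223 + 264*sqrt(33))*(196 + 96*(1 + 192)) = (-521223 + 264*sqrt(33))*(196 + 96*193) = (-521223 + 264*sqrt(33))*(196 + 18528) = (-521223 + 264*sqrt(33))*18724 = -9759379452 + 4943136*sqrt(33)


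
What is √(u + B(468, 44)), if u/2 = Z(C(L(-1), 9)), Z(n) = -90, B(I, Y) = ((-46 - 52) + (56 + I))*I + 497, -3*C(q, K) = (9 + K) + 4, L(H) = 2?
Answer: √199685 ≈ 446.86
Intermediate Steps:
C(q, K) = -13/3 - K/3 (C(q, K) = -((9 + K) + 4)/3 = -(13 + K)/3 = -13/3 - K/3)
B(I, Y) = 497 + I*(-42 + I) (B(I, Y) = (-98 + (56 + I))*I + 497 = (-42 + I)*I + 497 = I*(-42 + I) + 497 = 497 + I*(-42 + I))
u = -180 (u = 2*(-90) = -180)
√(u + B(468, 44)) = √(-180 + (497 + 468² - 42*468)) = √(-180 + (497 + 219024 - 19656)) = √(-180 + 199865) = √199685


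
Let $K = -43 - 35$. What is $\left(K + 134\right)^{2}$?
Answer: $3136$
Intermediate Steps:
$K = -78$ ($K = -43 - 35 = -78$)
$\left(K + 134\right)^{2} = \left(-78 + 134\right)^{2} = 56^{2} = 3136$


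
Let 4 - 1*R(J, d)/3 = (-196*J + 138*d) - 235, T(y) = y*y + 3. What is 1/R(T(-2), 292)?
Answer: -1/116055 ≈ -8.6166e-6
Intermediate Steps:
T(y) = 3 + y² (T(y) = y² + 3 = 3 + y²)
R(J, d) = 717 - 414*d + 588*J (R(J, d) = 12 - 3*((-196*J + 138*d) - 235) = 12 - 3*(-235 - 196*J + 138*d) = 12 + (705 - 414*d + 588*J) = 717 - 414*d + 588*J)
1/R(T(-2), 292) = 1/(717 - 414*292 + 588*(3 + (-2)²)) = 1/(717 - 120888 + 588*(3 + 4)) = 1/(717 - 120888 + 588*7) = 1/(717 - 120888 + 4116) = 1/(-116055) = -1/116055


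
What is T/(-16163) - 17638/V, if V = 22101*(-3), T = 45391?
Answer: -2724476479/1071655389 ≈ -2.5423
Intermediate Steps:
V = -66303
T/(-16163) - 17638/V = 45391/(-16163) - 17638/(-66303) = 45391*(-1/16163) - 17638*(-1/66303) = -45391/16163 + 17638/66303 = -2724476479/1071655389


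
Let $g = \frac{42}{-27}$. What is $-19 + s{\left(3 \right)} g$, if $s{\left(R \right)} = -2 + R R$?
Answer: $- \frac{269}{9} \approx -29.889$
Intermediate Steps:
$g = - \frac{14}{9}$ ($g = 42 \left(- \frac{1}{27}\right) = - \frac{14}{9} \approx -1.5556$)
$s{\left(R \right)} = -2 + R^{2}$
$-19 + s{\left(3 \right)} g = -19 + \left(-2 + 3^{2}\right) \left(- \frac{14}{9}\right) = -19 + \left(-2 + 9\right) \left(- \frac{14}{9}\right) = -19 + 7 \left(- \frac{14}{9}\right) = -19 - \frac{98}{9} = - \frac{269}{9}$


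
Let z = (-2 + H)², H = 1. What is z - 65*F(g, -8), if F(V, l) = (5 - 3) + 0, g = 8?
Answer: -129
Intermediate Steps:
F(V, l) = 2 (F(V, l) = 2 + 0 = 2)
z = 1 (z = (-2 + 1)² = (-1)² = 1)
z - 65*F(g, -8) = 1 - 65*2 = 1 - 130 = -129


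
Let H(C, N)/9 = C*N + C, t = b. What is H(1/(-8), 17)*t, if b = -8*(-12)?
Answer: -1944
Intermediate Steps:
b = 96
t = 96
H(C, N) = 9*C + 9*C*N (H(C, N) = 9*(C*N + C) = 9*(C + C*N) = 9*C + 9*C*N)
H(1/(-8), 17)*t = (9*(1 + 17)/(-8))*96 = (9*(-1/8)*18)*96 = -81/4*96 = -1944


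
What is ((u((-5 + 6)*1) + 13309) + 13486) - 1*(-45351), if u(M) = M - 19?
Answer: 72128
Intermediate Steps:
u(M) = -19 + M
((u((-5 + 6)*1) + 13309) + 13486) - 1*(-45351) = (((-19 + (-5 + 6)*1) + 13309) + 13486) - 1*(-45351) = (((-19 + 1*1) + 13309) + 13486) + 45351 = (((-19 + 1) + 13309) + 13486) + 45351 = ((-18 + 13309) + 13486) + 45351 = (13291 + 13486) + 45351 = 26777 + 45351 = 72128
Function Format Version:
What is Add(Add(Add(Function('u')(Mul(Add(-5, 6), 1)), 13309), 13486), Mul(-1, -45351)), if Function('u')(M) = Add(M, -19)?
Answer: 72128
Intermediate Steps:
Function('u')(M) = Add(-19, M)
Add(Add(Add(Function('u')(Mul(Add(-5, 6), 1)), 13309), 13486), Mul(-1, -45351)) = Add(Add(Add(Add(-19, Mul(Add(-5, 6), 1)), 13309), 13486), Mul(-1, -45351)) = Add(Add(Add(Add(-19, Mul(1, 1)), 13309), 13486), 45351) = Add(Add(Add(Add(-19, 1), 13309), 13486), 45351) = Add(Add(Add(-18, 13309), 13486), 45351) = Add(Add(13291, 13486), 45351) = Add(26777, 45351) = 72128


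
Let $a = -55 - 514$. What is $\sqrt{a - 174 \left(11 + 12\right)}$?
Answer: $i \sqrt{4571} \approx 67.609 i$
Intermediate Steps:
$a = -569$
$\sqrt{a - 174 \left(11 + 12\right)} = \sqrt{-569 - 174 \left(11 + 12\right)} = \sqrt{-569 - 4002} = \sqrt{-4571} = i \sqrt{4571}$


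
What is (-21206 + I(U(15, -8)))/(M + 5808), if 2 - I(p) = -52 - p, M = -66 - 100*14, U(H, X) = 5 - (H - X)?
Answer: -10585/2171 ≈ -4.8756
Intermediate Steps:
U(H, X) = 5 + X - H (U(H, X) = 5 + (X - H) = 5 + X - H)
M = -1466 (M = -66 - 1400 = -1466)
I(p) = 54 + p (I(p) = 2 - (-52 - p) = 2 + (52 + p) = 54 + p)
(-21206 + I(U(15, -8)))/(M + 5808) = (-21206 + (54 + (5 - 8 - 1*15)))/(-1466 + 5808) = (-21206 + (54 + (5 - 8 - 15)))/4342 = (-21206 + (54 - 18))*(1/4342) = (-21206 + 36)*(1/4342) = -21170*1/4342 = -10585/2171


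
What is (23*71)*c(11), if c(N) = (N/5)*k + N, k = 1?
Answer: 107778/5 ≈ 21556.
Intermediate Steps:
c(N) = 6*N/5 (c(N) = (N/5)*1 + N = N/5 + N = 6*N/5)
(23*71)*c(11) = (23*71)*((6/5)*11) = 1633*(66/5) = 107778/5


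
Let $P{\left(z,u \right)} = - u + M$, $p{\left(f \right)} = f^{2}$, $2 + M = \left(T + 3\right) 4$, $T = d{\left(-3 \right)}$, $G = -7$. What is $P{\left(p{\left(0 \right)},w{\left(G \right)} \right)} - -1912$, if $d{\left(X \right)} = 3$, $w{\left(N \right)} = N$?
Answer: $1941$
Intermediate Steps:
$T = 3$
$M = 22$ ($M = -2 + \left(3 + 3\right) 4 = -2 + 6 \cdot 4 = -2 + 24 = 22$)
$P{\left(z,u \right)} = 22 - u$ ($P{\left(z,u \right)} = - u + 22 = 22 - u$)
$P{\left(p{\left(0 \right)},w{\left(G \right)} \right)} - -1912 = \left(22 - -7\right) - -1912 = \left(22 + 7\right) + 1912 = 29 + 1912 = 1941$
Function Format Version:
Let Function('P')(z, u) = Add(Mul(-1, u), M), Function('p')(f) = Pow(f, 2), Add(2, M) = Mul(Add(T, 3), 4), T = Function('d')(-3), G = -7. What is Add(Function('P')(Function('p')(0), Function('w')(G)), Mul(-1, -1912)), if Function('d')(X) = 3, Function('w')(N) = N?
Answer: 1941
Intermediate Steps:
T = 3
M = 22 (M = Add(-2, Mul(Add(3, 3), 4)) = Add(-2, Mul(6, 4)) = Add(-2, 24) = 22)
Function('P')(z, u) = Add(22, Mul(-1, u)) (Function('P')(z, u) = Add(Mul(-1, u), 22) = Add(22, Mul(-1, u)))
Add(Function('P')(Function('p')(0), Function('w')(G)), Mul(-1, -1912)) = Add(Add(22, Mul(-1, -7)), Mul(-1, -1912)) = Add(Add(22, 7), 1912) = Add(29, 1912) = 1941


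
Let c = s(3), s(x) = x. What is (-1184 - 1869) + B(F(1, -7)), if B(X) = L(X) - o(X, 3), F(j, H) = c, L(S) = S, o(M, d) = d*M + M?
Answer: -3062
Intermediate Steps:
o(M, d) = M + M*d (o(M, d) = M*d + M = M + M*d)
c = 3
F(j, H) = 3
B(X) = -3*X (B(X) = X - X*(1 + 3) = X - X*4 = X - 4*X = -3*X)
(-1184 - 1869) + B(F(1, -7)) = (-1184 - 1869) - 3*3 = -3053 - 9 = -3062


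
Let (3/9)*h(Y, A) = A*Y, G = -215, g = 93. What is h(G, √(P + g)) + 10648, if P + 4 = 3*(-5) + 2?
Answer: 10648 - 1290*√19 ≈ 5025.0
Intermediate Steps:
P = -17 (P = -4 + (3*(-5) + 2) = -4 + (-15 + 2) = -4 - 13 = -17)
h(Y, A) = 3*A*Y (h(Y, A) = 3*(A*Y) = 3*A*Y)
h(G, √(P + g)) + 10648 = 3*√(-17 + 93)*(-215) + 10648 = 3*√76*(-215) + 10648 = 3*(2*√19)*(-215) + 10648 = -1290*√19 + 10648 = 10648 - 1290*√19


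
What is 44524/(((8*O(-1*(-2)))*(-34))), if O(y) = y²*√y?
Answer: -11131*√2/544 ≈ -28.937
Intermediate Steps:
O(y) = y^(5/2)
44524/(((8*O(-1*(-2)))*(-34))) = 44524/(((8*(-1*(-2))^(5/2))*(-34))) = 44524/(((8*2^(5/2))*(-34))) = 44524/(((8*(4*√2))*(-34))) = 44524/(((32*√2)*(-34))) = 44524/((-1088*√2)) = 44524*(-√2/2176) = -11131*√2/544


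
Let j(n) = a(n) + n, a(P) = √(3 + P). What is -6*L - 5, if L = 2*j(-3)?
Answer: 31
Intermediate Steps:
j(n) = n + √(3 + n) (j(n) = √(3 + n) + n = n + √(3 + n))
L = -6 (L = 2*(-3 + √(3 - 3)) = 2*(-3 + √0) = 2*(-3 + 0) = 2*(-3) = -6)
-6*L - 5 = -6*(-6) - 5 = 36 - 5 = 31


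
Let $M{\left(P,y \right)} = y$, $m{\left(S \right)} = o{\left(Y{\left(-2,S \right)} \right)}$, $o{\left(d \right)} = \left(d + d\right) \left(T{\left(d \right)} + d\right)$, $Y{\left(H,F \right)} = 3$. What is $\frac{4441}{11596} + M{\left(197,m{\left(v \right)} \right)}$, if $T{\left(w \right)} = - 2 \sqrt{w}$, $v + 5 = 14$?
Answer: $\frac{213169}{11596} - 12 \sqrt{3} \approx -2.4016$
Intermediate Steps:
$v = 9$ ($v = -5 + 14 = 9$)
$o{\left(d \right)} = 2 d \left(d - 2 \sqrt{d}\right)$ ($o{\left(d \right)} = \left(d + d\right) \left(- 2 \sqrt{d} + d\right) = 2 d \left(d - 2 \sqrt{d}\right)$)
$m{\left(S \right)} = 18 - 12 \sqrt{3}$ ($m{\left(S \right)} = - 4 \cdot 3^{\frac{3}{2}} + 2 \cdot 3^{2} = - 4 \cdot 3 \sqrt{3} + 2 \cdot 9 = - 12 \sqrt{3} + 18 = 18 - 12 \sqrt{3}$)
$\frac{4441}{11596} + M{\left(197,m{\left(v \right)} \right)} = \frac{4441}{11596} + \left(18 - 12 \sqrt{3}\right) = \frac{213169}{11596} - 12 \sqrt{3}$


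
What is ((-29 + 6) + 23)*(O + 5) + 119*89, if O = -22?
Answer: 10591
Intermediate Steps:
((-29 + 6) + 23)*(O + 5) + 119*89 = ((-29 + 6) + 23)*(-22 + 5) + 119*89 = (-23 + 23)*(-17) + 10591 = 0*(-17) + 10591 = 0 + 10591 = 10591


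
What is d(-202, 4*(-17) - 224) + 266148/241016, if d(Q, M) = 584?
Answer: 35254873/60254 ≈ 585.10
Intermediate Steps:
d(-202, 4*(-17) - 224) + 266148/241016 = 584 + 266148/241016 = 584 + 266148*(1/241016) = 584 + 66537/60254 = 35254873/60254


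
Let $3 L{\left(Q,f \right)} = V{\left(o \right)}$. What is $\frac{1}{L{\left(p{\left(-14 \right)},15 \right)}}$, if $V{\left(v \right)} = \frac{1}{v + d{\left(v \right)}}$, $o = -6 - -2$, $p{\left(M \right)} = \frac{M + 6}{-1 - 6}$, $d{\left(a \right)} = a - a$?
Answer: $-12$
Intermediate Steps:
$d{\left(a \right)} = 0$
$p{\left(M \right)} = - \frac{6}{7} - \frac{M}{7}$ ($p{\left(M \right)} = \frac{6 + M}{-7} = \left(6 + M\right) \left(- \frac{1}{7}\right) = - \frac{6}{7} - \frac{M}{7}$)
$o = -4$ ($o = -6 + 2 = -4$)
$V{\left(v \right)} = \frac{1}{v}$ ($V{\left(v \right)} = \frac{1}{v + 0} = \frac{1}{v}$)
$L{\left(Q,f \right)} = - \frac{1}{12}$ ($L{\left(Q,f \right)} = \frac{1}{3 \left(-4\right)} = \frac{1}{3} \left(- \frac{1}{4}\right) = - \frac{1}{12}$)
$\frac{1}{L{\left(p{\left(-14 \right)},15 \right)}} = \frac{1}{- \frac{1}{12}} = -12$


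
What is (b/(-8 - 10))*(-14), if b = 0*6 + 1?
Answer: 7/9 ≈ 0.77778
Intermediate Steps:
b = 1 (b = 0 + 1 = 1)
(b/(-8 - 10))*(-14) = (1/(-8 - 10))*(-14) = (1/(-18))*(-14) = -1/18*1*(-14) = -1/18*(-14) = 7/9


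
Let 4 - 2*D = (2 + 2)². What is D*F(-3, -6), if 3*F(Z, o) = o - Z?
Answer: 6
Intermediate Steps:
F(Z, o) = -Z/3 + o/3 (F(Z, o) = (o - Z)/3 = -Z/3 + o/3)
D = -6 (D = 2 - (2 + 2)²/2 = 2 - ½*4² = 2 - ½*16 = 2 - 8 = -6)
D*F(-3, -6) = -6*(-⅓*(-3) + (⅓)*(-6)) = -6*(1 - 2) = -6*(-1) = 6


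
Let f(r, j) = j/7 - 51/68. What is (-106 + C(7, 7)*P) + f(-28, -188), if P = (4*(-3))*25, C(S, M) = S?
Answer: -62541/28 ≈ -2233.6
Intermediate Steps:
f(r, j) = -¾ + j/7 (f(r, j) = j*(⅐) - 51*1/68 = j/7 - ¾ = -¾ + j/7)
P = -300 (P = -12*25 = -300)
(-106 + C(7, 7)*P) + f(-28, -188) = (-106 + 7*(-300)) + (-¾ + (⅐)*(-188)) = (-106 - 2100) + (-¾ - 188/7) = -2206 - 773/28 = -62541/28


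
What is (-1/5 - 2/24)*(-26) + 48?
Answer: 1661/30 ≈ 55.367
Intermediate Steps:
(-1/5 - 2/24)*(-26) + 48 = (-1*⅕ - 2*1/24)*(-26) + 48 = (-⅕ - 1/12)*(-26) + 48 = -17/60*(-26) + 48 = 221/30 + 48 = 1661/30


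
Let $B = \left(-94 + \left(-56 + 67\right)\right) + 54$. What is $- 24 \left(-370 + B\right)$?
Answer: $9576$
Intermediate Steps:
$B = -29$ ($B = \left(-94 + 11\right) + 54 = -83 + 54 = -29$)
$- 24 \left(-370 + B\right) = - 24 \left(-370 - 29\right) = \left(-24\right) \left(-399\right) = 9576$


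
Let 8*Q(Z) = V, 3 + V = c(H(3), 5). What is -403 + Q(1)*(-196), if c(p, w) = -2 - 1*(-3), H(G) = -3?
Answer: -354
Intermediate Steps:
c(p, w) = 1 (c(p, w) = -2 + 3 = 1)
V = -2 (V = -3 + 1 = -2)
Q(Z) = -1/4 (Q(Z) = (1/8)*(-2) = -1/4)
-403 + Q(1)*(-196) = -403 - 1/4*(-196) = -403 + 49 = -354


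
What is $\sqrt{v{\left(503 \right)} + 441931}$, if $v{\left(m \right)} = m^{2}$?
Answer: $2 \sqrt{173735} \approx 833.63$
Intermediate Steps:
$\sqrt{v{\left(503 \right)} + 441931} = \sqrt{503^{2} + 441931} = \sqrt{253009 + 441931} = \sqrt{694940} = 2 \sqrt{173735}$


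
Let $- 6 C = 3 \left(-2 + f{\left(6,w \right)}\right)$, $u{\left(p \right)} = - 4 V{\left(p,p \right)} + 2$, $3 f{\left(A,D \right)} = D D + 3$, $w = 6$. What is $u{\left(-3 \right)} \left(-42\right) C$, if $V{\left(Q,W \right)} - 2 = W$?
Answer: $1386$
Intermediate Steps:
$f{\left(A,D \right)} = 1 + \frac{D^{2}}{3}$ ($f{\left(A,D \right)} = \frac{D D + 3}{3} = \frac{D^{2} + 3}{3} = \frac{3 + D^{2}}{3} = 1 + \frac{D^{2}}{3}$)
$V{\left(Q,W \right)} = 2 + W$
$u{\left(p \right)} = -6 - 4 p$ ($u{\left(p \right)} = - 4 \left(2 + p\right) + 2 = \left(-8 - 4 p\right) + 2 = -6 - 4 p$)
$C = - \frac{11}{2}$ ($C = - \frac{3 \left(-2 + \left(1 + \frac{6^{2}}{3}\right)\right)}{6} = - \frac{3 \left(-2 + \left(1 + \frac{1}{3} \cdot 36\right)\right)}{6} = - \frac{3 \left(-2 + \left(1 + 12\right)\right)}{6} = - \frac{3 \left(-2 + 13\right)}{6} = - \frac{3 \cdot 11}{6} = \left(- \frac{1}{6}\right) 33 = - \frac{11}{2} \approx -5.5$)
$u{\left(-3 \right)} \left(-42\right) C = \left(-6 - -12\right) \left(-42\right) \left(- \frac{11}{2}\right) = \left(-6 + 12\right) \left(-42\right) \left(- \frac{11}{2}\right) = 6 \left(-42\right) \left(- \frac{11}{2}\right) = \left(-252\right) \left(- \frac{11}{2}\right) = 1386$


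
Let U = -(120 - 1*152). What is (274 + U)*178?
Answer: 54468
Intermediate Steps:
U = 32 (U = -(120 - 152) = -1*(-32) = 32)
(274 + U)*178 = (274 + 32)*178 = 306*178 = 54468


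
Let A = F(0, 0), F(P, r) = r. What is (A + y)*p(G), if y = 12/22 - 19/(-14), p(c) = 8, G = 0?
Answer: 1172/77 ≈ 15.221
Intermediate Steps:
y = 293/154 (y = 12*(1/22) - 19*(-1/14) = 6/11 + 19/14 = 293/154 ≈ 1.9026)
A = 0
(A + y)*p(G) = (0 + 293/154)*8 = (293/154)*8 = 1172/77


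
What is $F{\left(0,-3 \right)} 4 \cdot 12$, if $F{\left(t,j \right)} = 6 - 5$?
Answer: $48$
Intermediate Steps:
$F{\left(t,j \right)} = 1$
$F{\left(0,-3 \right)} 4 \cdot 12 = 1 \cdot 4 \cdot 12 = 4 \cdot 12 = 48$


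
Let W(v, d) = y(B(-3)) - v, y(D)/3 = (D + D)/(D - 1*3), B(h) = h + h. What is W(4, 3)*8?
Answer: 0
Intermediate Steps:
B(h) = 2*h
y(D) = 6*D/(-3 + D) (y(D) = 3*((D + D)/(D - 1*3)) = 3*((2*D)/(D - 3)) = 3*((2*D)/(-3 + D)) = 3*(2*D/(-3 + D)) = 6*D/(-3 + D))
W(v, d) = 4 - v (W(v, d) = 6*(2*(-3))/(-3 + 2*(-3)) - v = 6*(-6)/(-3 - 6) - v = 6*(-6)/(-9) - v = 6*(-6)*(-⅑) - v = 4 - v)
W(4, 3)*8 = (4 - 1*4)*8 = (4 - 4)*8 = 0*8 = 0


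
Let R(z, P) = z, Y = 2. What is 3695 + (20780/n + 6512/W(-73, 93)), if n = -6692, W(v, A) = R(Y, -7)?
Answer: 11623828/1673 ≈ 6947.9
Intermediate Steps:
W(v, A) = 2
3695 + (20780/n + 6512/W(-73, 93)) = 3695 + (20780/(-6692) + 6512/2) = 3695 + (20780*(-1/6692) + 6512*(½)) = 3695 + (-5195/1673 + 3256) = 3695 + 5442093/1673 = 11623828/1673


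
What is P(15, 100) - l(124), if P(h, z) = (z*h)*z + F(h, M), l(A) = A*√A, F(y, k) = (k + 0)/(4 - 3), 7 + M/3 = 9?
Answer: 150006 - 248*√31 ≈ 1.4863e+5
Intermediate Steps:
M = 6 (M = -21 + 3*9 = -21 + 27 = 6)
F(y, k) = k (F(y, k) = k/1 = k*1 = k)
l(A) = A^(3/2)
P(h, z) = 6 + h*z² (P(h, z) = (z*h)*z + 6 = (h*z)*z + 6 = h*z² + 6 = 6 + h*z²)
P(15, 100) - l(124) = (6 + 15*100²) - 124^(3/2) = (6 + 15*10000) - 248*√31 = (6 + 150000) - 248*√31 = 150006 - 248*√31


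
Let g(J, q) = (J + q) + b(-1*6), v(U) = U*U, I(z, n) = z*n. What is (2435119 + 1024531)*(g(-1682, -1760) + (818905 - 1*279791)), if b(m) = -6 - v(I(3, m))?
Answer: 1852095950300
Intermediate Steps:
I(z, n) = n*z
v(U) = U²
b(m) = -6 - 9*m² (b(m) = -6 - (m*3)² = -6 - (3*m)² = -6 - 9*m²)
g(J, q) = -330 + J + q (g(J, q) = (J + q) + (-6 - 9*(-1*6)²) = (J + q) + (-6 - 9*(-6)²) = (J + q) + (-6 - 9*36) = (J + q) + (-6 - 324) = (J + q) - 330 = -330 + J + q)
(2435119 + 1024531)*(g(-1682, -1760) + (818905 - 1*279791)) = (2435119 + 1024531)*((-330 - 1682 - 1760) + (818905 - 1*279791)) = 3459650*(-3772 + (818905 - 279791)) = 3459650*(-3772 + 539114) = 3459650*535342 = 1852095950300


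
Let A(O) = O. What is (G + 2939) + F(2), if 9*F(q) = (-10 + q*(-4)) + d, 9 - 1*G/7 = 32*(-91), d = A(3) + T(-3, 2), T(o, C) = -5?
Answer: 210454/9 ≈ 23384.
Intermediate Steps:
d = -2 (d = 3 - 5 = -2)
G = 20447 (G = 63 - 224*(-91) = 63 - 7*(-2912) = 63 + 20384 = 20447)
F(q) = -4/3 - 4*q/9 (F(q) = ((-10 + q*(-4)) - 2)/9 = ((-10 - 4*q) - 2)/9 = (-12 - 4*q)/9 = -4/3 - 4*q/9)
(G + 2939) + F(2) = (20447 + 2939) + (-4/3 - 4/9*2) = 23386 + (-4/3 - 8/9) = 23386 - 20/9 = 210454/9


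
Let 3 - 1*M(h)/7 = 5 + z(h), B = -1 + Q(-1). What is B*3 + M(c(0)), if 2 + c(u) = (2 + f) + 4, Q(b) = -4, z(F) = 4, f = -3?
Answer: -57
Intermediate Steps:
c(u) = 1 (c(u) = -2 + ((2 - 3) + 4) = -2 + (-1 + 4) = -2 + 3 = 1)
B = -5 (B = -1 - 4 = -5)
M(h) = -42 (M(h) = 21 - 7*(5 + 4) = 21 - 7*9 = 21 - 63 = -42)
B*3 + M(c(0)) = -5*3 - 42 = -15 - 42 = -57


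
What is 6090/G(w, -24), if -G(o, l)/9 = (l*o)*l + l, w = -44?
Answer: 145/5436 ≈ 0.026674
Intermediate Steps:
G(o, l) = -9*l - 9*o*l**2 (G(o, l) = -9*((l*o)*l + l) = -9*(o*l**2 + l) = -9*(l + o*l**2) = -9*l - 9*o*l**2)
6090/G(w, -24) = 6090/((-9*(-24)*(1 - 24*(-44)))) = 6090/((-9*(-24)*(1 + 1056))) = 6090/((-9*(-24)*1057)) = 6090/228312 = 6090*(1/228312) = 145/5436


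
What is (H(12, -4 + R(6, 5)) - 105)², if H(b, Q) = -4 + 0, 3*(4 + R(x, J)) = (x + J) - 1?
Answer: 11881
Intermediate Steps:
R(x, J) = -13/3 + J/3 + x/3 (R(x, J) = -4 + ((x + J) - 1)/3 = -4 + ((J + x) - 1)/3 = -4 + (-1 + J + x)/3 = -4 + (-⅓ + J/3 + x/3) = -13/3 + J/3 + x/3)
H(b, Q) = -4
(H(12, -4 + R(6, 5)) - 105)² = (-4 - 105)² = (-109)² = 11881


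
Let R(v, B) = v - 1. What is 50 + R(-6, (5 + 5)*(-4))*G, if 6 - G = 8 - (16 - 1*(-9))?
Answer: -111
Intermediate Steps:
R(v, B) = -1 + v
G = 23 (G = 6 - (8 - (16 - 1*(-9))) = 6 - (8 - (16 + 9)) = 6 - (8 - 1*25) = 6 - (8 - 25) = 6 - 1*(-17) = 6 + 17 = 23)
50 + R(-6, (5 + 5)*(-4))*G = 50 + (-1 - 6)*23 = 50 - 7*23 = 50 - 161 = -111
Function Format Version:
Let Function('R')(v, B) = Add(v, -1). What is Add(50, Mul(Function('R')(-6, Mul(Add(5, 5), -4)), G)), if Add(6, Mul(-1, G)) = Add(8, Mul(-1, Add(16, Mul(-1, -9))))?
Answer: -111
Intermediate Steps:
Function('R')(v, B) = Add(-1, v)
G = 23 (G = Add(6, Mul(-1, Add(8, Mul(-1, Add(16, Mul(-1, -9)))))) = Add(6, Mul(-1, Add(8, Mul(-1, Add(16, 9))))) = Add(6, Mul(-1, Add(8, Mul(-1, 25)))) = Add(6, Mul(-1, Add(8, -25))) = Add(6, Mul(-1, -17)) = Add(6, 17) = 23)
Add(50, Mul(Function('R')(-6, Mul(Add(5, 5), -4)), G)) = Add(50, Mul(Add(-1, -6), 23)) = Add(50, Mul(-7, 23)) = Add(50, -161) = -111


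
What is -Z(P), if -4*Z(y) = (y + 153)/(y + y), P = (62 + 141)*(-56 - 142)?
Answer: 4449/35728 ≈ 0.12452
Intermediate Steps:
P = -40194 (P = 203*(-198) = -40194)
Z(y) = -(153 + y)/(8*y) (Z(y) = -(y + 153)/(4*(y + y)) = -(153 + y)/(4*(2*y)) = -(153 + y)*1/(2*y)/4 = -(153 + y)/(8*y))
-Z(P) = -(-153 - 1*(-40194))/(8*(-40194)) = -(-1)*(-153 + 40194)/(8*40194) = -(-1)*40041/(8*40194) = -1*(-4449/35728) = 4449/35728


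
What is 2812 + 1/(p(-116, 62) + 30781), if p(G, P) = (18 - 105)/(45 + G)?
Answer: 6145732927/2185538 ≈ 2812.0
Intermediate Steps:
p(G, P) = -87/(45 + G)
2812 + 1/(p(-116, 62) + 30781) = 2812 + 1/(-87/(45 - 116) + 30781) = 2812 + 1/(-87/(-71) + 30781) = 2812 + 1/(-87*(-1/71) + 30781) = 2812 + 1/(87/71 + 30781) = 2812 + 1/(2185538/71) = 2812 + 71/2185538 = 6145732927/2185538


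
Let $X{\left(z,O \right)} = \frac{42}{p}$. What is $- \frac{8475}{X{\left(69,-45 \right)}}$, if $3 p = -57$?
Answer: $\frac{53675}{14} \approx 3833.9$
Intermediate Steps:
$p = -19$ ($p = \frac{1}{3} \left(-57\right) = -19$)
$X{\left(z,O \right)} = - \frac{42}{19}$ ($X{\left(z,O \right)} = \frac{42}{-19} = 42 \left(- \frac{1}{19}\right) = - \frac{42}{19}$)
$- \frac{8475}{X{\left(69,-45 \right)}} = - \frac{8475}{- \frac{42}{19}} = \left(-8475\right) \left(- \frac{19}{42}\right) = \frac{53675}{14}$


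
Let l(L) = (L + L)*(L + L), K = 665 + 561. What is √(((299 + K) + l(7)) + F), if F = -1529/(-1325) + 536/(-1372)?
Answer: 2*√72576724003/12985 ≈ 41.494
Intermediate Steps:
K = 1226
F = 346897/454475 (F = -1529*(-1/1325) + 536*(-1/1372) = 1529/1325 - 134/343 = 346897/454475 ≈ 0.76329)
l(L) = 4*L² (l(L) = (2*L)*(2*L) = 4*L²)
√(((299 + K) + l(7)) + F) = √(((299 + 1226) + 4*7²) + 346897/454475) = √((1525 + 4*49) + 346897/454475) = √((1525 + 196) + 346897/454475) = √(1721 + 346897/454475) = √(782498372/454475) = 2*√72576724003/12985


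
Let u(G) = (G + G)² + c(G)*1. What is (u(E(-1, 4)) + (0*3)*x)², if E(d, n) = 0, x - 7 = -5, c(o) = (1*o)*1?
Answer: 0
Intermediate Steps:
c(o) = o (c(o) = o*1 = o)
x = 2 (x = 7 - 5 = 2)
u(G) = G + 4*G² (u(G) = (G + G)² + G*1 = (2*G)² + G = 4*G² + G = G + 4*G²)
(u(E(-1, 4)) + (0*3)*x)² = (0*(1 + 4*0) + (0*3)*2)² = (0*(1 + 0) + 0*2)² = (0*1 + 0)² = (0 + 0)² = 0² = 0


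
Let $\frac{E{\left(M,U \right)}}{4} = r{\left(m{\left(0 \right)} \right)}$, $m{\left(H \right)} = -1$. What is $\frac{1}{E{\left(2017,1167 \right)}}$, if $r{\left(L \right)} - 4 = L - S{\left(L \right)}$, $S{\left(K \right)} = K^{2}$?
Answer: $\frac{1}{8} \approx 0.125$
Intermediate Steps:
$r{\left(L \right)} = 4 + L - L^{2}$ ($r{\left(L \right)} = 4 - \left(L^{2} - L\right) = 4 + L - L^{2}$)
$E{\left(M,U \right)} = 8$ ($E{\left(M,U \right)} = 4 \left(4 - 1 - \left(-1\right)^{2}\right) = 4 \left(4 - 1 - 1\right) = 4 \cdot 2 = 8$)
$\frac{1}{E{\left(2017,1167 \right)}} = \frac{1}{8}$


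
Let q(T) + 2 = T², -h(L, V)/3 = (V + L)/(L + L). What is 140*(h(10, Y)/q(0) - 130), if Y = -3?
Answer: -36253/2 ≈ -18127.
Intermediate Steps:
h(L, V) = -3*(L + V)/(2*L) (h(L, V) = -3*(V + L)/(L + L) = -3*(L + V)/(2*L))
q(T) = -2 + T²
140*(h(10, Y)/q(0) - 130) = 140*(((3/2)*(-1*10 - 1*(-3))/10)/(-2 + 0²) - 130) = 140*(((3/2)*(⅒)*(-10 + 3))/(-2 + 0) - 130) = 140*(((3/2)*(⅒)*(-7))/(-2) - 130) = 140*(-21/20*(-½) - 130) = 140*(21/40 - 130) = 140*(-5179/40) = -36253/2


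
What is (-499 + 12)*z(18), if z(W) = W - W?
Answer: 0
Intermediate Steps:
z(W) = 0
(-499 + 12)*z(18) = (-499 + 12)*0 = -487*0 = 0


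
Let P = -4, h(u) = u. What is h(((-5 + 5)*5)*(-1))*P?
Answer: 0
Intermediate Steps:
h(((-5 + 5)*5)*(-1))*P = (((-5 + 5)*5)*(-1))*(-4) = ((0*5)*(-1))*(-4) = (0*(-1))*(-4) = 0*(-4) = 0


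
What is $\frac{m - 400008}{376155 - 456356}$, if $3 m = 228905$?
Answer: $\frac{971119}{240603} \approx 4.0362$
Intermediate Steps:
$m = \frac{228905}{3}$ ($m = \frac{1}{3} \cdot 228905 = \frac{228905}{3} \approx 76302.0$)
$\frac{m - 400008}{376155 - 456356} = \frac{\frac{228905}{3} - 400008}{376155 - 456356} = - \frac{971119}{3 \left(-80201\right)} = \left(- \frac{971119}{3}\right) \left(- \frac{1}{80201}\right) = \frac{971119}{240603}$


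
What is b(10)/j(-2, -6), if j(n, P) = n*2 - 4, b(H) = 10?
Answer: -5/4 ≈ -1.2500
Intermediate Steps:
j(n, P) = -4 + 2*n (j(n, P) = 2*n - 4 = -4 + 2*n)
b(10)/j(-2, -6) = 10/(-4 + 2*(-2)) = 10/(-4 - 4) = 10/(-8) = 10*(-1/8) = -5/4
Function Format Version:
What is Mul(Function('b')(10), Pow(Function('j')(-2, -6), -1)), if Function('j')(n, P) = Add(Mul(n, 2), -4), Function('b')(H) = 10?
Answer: Rational(-5, 4) ≈ -1.2500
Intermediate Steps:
Function('j')(n, P) = Add(-4, Mul(2, n)) (Function('j')(n, P) = Add(Mul(2, n), -4) = Add(-4, Mul(2, n)))
Mul(Function('b')(10), Pow(Function('j')(-2, -6), -1)) = Mul(10, Pow(Add(-4, Mul(2, -2)), -1)) = Mul(10, Pow(Add(-4, -4), -1)) = Mul(10, Pow(-8, -1)) = Mul(10, Rational(-1, 8)) = Rational(-5, 4)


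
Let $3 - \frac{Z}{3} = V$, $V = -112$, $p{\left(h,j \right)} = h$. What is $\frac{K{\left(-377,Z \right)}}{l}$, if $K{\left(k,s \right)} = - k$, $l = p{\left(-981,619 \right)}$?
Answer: $- \frac{377}{981} \approx -0.3843$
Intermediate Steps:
$l = -981$
$Z = 345$ ($Z = 9 - -336 = 9 + 336 = 345$)
$\frac{K{\left(-377,Z \right)}}{l} = \frac{\left(-1\right) \left(-377\right)}{-981} = 377 \left(- \frac{1}{981}\right) = - \frac{377}{981}$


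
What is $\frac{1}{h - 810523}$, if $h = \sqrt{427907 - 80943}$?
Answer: $- \frac{810523}{656947186565} - \frac{2 \sqrt{86741}}{656947186565} \approx -1.2347 \cdot 10^{-6}$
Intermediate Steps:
$h = 2 \sqrt{86741}$ ($h = \sqrt{346964} = 2 \sqrt{86741} \approx 589.04$)
$\frac{1}{h - 810523} = \frac{1}{2 \sqrt{86741} - 810523} = \frac{1}{-810523 + 2 \sqrt{86741}}$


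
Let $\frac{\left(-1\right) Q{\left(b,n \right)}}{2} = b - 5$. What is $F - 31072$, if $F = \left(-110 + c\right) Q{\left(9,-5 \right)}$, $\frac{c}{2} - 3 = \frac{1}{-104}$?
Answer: $- \frac{393118}{13} \approx -30240.0$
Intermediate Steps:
$Q{\left(b,n \right)} = 10 - 2 b$ ($Q{\left(b,n \right)} = - 2 \left(b - 5\right) = - 2 \left(-5 + b\right) = 10 - 2 b$)
$c = \frac{311}{52}$ ($c = 6 + \frac{2}{-104} = 6 + 2 \left(- \frac{1}{104}\right) = 6 - \frac{1}{52} = \frac{311}{52} \approx 5.9808$)
$F = \frac{10818}{13}$ ($F = \left(-110 + \frac{311}{52}\right) \left(10 - 18\right) = - \frac{5409 \left(10 - 18\right)}{52} = \left(- \frac{5409}{52}\right) \left(-8\right) = \frac{10818}{13} \approx 832.15$)
$F - 31072 = \frac{10818}{13} - 31072 = - \frac{393118}{13}$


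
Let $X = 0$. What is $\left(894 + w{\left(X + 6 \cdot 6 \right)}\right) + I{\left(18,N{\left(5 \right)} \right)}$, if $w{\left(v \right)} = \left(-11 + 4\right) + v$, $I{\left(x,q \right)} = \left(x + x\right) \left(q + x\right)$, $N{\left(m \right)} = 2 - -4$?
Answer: $1787$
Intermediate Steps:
$N{\left(m \right)} = 6$ ($N{\left(m \right)} = 2 + 4 = 6$)
$I{\left(x,q \right)} = 2 x \left(q + x\right)$
$w{\left(v \right)} = -7 + v$
$\left(894 + w{\left(X + 6 \cdot 6 \right)}\right) + I{\left(18,N{\left(5 \right)} \right)} = \left(894 + \left(-7 + \left(0 + 6 \cdot 6\right)\right)\right) + 2 \cdot 18 \left(6 + 18\right) = \left(894 + \left(-7 + \left(0 + 36\right)\right)\right) + 2 \cdot 18 \cdot 24 = \left(894 + \left(-7 + 36\right)\right) + 864 = \left(894 + 29\right) + 864 = 923 + 864 = 1787$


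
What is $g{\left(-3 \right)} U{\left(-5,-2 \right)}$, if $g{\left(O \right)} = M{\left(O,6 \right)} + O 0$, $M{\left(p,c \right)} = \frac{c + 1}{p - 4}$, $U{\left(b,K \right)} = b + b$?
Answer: $10$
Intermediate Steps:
$U{\left(b,K \right)} = 2 b$
$M{\left(p,c \right)} = \frac{1 + c}{-4 + p}$
$g{\left(O \right)} = \frac{7}{-4 + O}$ ($g{\left(O \right)} = \frac{1 + 6}{-4 + O} + O 0 = \frac{1}{-4 + O} 7 + 0 = \frac{7}{-4 + O} + 0 = \frac{7}{-4 + O}$)
$g{\left(-3 \right)} U{\left(-5,-2 \right)} = \frac{7}{-4 - 3} \cdot 2 \left(-5\right) = \frac{7}{-7} \left(-10\right) = 7 \left(- \frac{1}{7}\right) \left(-10\right) = \left(-1\right) \left(-10\right) = 10$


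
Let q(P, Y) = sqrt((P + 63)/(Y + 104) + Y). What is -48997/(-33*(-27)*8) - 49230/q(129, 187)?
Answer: -48997/7128 - 49230*sqrt(1765691)/18203 ≈ -3600.6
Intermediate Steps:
q(P, Y) = sqrt(Y + (63 + P)/(104 + Y)) (q(P, Y) = sqrt((63 + P)/(104 + Y) + Y) = sqrt(Y + (63 + P)/(104 + Y)))
-48997/(-33*(-27)*8) - 49230/q(129, 187) = -48997/(-33*(-27)*8) - 49230*sqrt(104 + 187)/sqrt(63 + 129 + 187*(104 + 187)) = -48997/(891*8) - 49230*sqrt(291)/sqrt(63 + 129 + 187*291) = -48997/7128 - 49230*sqrt(291)/sqrt(63 + 129 + 54417) = -48997*1/7128 - 49230*sqrt(1765691)/18203 = -48997/7128 - 49230*sqrt(1765691)/18203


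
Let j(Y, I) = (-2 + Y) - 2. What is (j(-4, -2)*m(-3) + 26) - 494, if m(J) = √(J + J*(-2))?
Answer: -468 - 8*√3 ≈ -481.86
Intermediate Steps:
j(Y, I) = -4 + Y
m(J) = √(-J) (m(J) = √(J - 2*J) = √(-J))
(j(-4, -2)*m(-3) + 26) - 494 = ((-4 - 4)*√(-1*(-3)) + 26) - 494 = (-8*√3 + 26) - 494 = (26 - 8*√3) - 494 = -468 - 8*√3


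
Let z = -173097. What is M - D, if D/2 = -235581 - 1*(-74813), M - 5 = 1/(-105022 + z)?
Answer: 89426661378/278119 ≈ 3.2154e+5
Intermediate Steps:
M = 1390594/278119 (M = 5 + 1/(-105022 - 173097) = 5 + 1/(-278119) = 5 - 1/278119 = 1390594/278119 ≈ 5.0000)
D = -321536 (D = 2*(-235581 - 1*(-74813)) = 2*(-235581 + 74813) = 2*(-160768) = -321536)
M - D = 1390594/278119 - 1*(-321536) = 1390594/278119 + 321536 = 89426661378/278119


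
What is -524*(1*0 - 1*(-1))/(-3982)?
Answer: 262/1991 ≈ 0.13159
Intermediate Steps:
-524*(1*0 - 1*(-1))/(-3982) = -524*(0 + 1)*(-1/3982) = -524*1*(-1/3982) = -524*(-1/3982) = 262/1991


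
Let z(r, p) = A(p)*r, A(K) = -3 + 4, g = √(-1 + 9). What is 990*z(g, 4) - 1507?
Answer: -1507 + 1980*√2 ≈ 1293.1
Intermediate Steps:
g = 2*√2 (g = √8 = 2*√2 ≈ 2.8284)
A(K) = 1
z(r, p) = r (z(r, p) = 1*r = r)
990*z(g, 4) - 1507 = 990*(2*√2) - 1507 = 1980*√2 - 1507 = -1507 + 1980*√2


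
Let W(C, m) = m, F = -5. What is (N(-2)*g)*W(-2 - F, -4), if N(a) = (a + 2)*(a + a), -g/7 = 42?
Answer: 0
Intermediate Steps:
g = -294 (g = -7*42 = -294)
N(a) = 2*a*(2 + a) (N(a) = (2 + a)*(2*a) = 2*a*(2 + a))
(N(-2)*g)*W(-2 - F, -4) = ((2*(-2)*(2 - 2))*(-294))*(-4) = ((2*(-2)*0)*(-294))*(-4) = (0*(-294))*(-4) = 0*(-4) = 0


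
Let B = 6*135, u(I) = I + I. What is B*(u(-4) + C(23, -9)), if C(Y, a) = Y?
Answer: 12150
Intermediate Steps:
u(I) = 2*I
B = 810
B*(u(-4) + C(23, -9)) = 810*(2*(-4) + 23) = 810*(-8 + 23) = 810*15 = 12150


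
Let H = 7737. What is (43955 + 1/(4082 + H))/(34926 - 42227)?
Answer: -74214878/12327217 ≈ -6.0204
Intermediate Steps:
(43955 + 1/(4082 + H))/(34926 - 42227) = (43955 + 1/(4082 + 7737))/(34926 - 42227) = (43955 + 1/11819)/(-7301) = (43955 + 1/11819)*(-1/7301) = (519504146/11819)*(-1/7301) = -74214878/12327217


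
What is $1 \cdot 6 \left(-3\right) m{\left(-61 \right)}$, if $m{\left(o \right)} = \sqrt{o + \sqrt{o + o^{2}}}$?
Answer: $- 18 i \sqrt{61 - 2 \sqrt{915}} \approx - 12.754 i$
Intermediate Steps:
$1 \cdot 6 \left(-3\right) m{\left(-61 \right)} = 1 \cdot 6 \left(-3\right) \sqrt{-61 + \sqrt{- 61 \left(1 - 61\right)}} = 6 \left(-3\right) \sqrt{-61 + \sqrt{\left(-61\right) \left(-60\right)}} = - 18 \sqrt{-61 + \sqrt{3660}} = - 18 \sqrt{-61 + 2 \sqrt{915}}$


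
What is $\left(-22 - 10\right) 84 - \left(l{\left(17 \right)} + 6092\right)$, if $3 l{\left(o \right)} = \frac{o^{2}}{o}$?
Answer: $- \frac{26357}{3} \approx -8785.7$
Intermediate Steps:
$l{\left(o \right)} = \frac{o}{3}$ ($l{\left(o \right)} = \frac{o^{2} \frac{1}{o}}{3} = \frac{o}{3}$)
$\left(-22 - 10\right) 84 - \left(l{\left(17 \right)} + 6092\right) = \left(-22 - 10\right) 84 - \left(\frac{1}{3} \cdot 17 + 6092\right) = \left(-32\right) 84 - \left(\frac{17}{3} + 6092\right) = -2688 - \frac{18293}{3} = - \frac{26357}{3}$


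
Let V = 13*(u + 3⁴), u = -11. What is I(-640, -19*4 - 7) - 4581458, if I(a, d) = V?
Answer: -4580548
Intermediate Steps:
V = 910 (V = 13*(-11 + 3⁴) = 13*(-11 + 81) = 13*70 = 910)
I(a, d) = 910
I(-640, -19*4 - 7) - 4581458 = 910 - 4581458 = -4580548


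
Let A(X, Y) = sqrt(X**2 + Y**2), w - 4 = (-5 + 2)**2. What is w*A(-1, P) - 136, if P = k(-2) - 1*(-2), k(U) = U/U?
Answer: -136 + 13*sqrt(10) ≈ -94.890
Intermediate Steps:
w = 13 (w = 4 + (-5 + 2)**2 = 4 + (-3)**2 = 4 + 9 = 13)
k(U) = 1
P = 3 (P = 1 - 1*(-2) = 1 + 2 = 3)
w*A(-1, P) - 136 = 13*sqrt((-1)**2 + 3**2) - 136 = 13*sqrt(1 + 9) - 136 = 13*sqrt(10) - 136 = -136 + 13*sqrt(10)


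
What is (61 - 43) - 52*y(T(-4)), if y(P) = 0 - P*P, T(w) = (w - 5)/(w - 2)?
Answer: 135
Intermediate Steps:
T(w) = (-5 + w)/(-2 + w)
y(P) = -P² (y(P) = 0 - P² = -P²)
(61 - 43) - 52*y(T(-4)) = (61 - 43) - (-52)*((-5 - 4)/(-2 - 4))² = 18 - (-52)*(-9/(-6))² = 18 - (-52)*(-⅙*(-9))² = 18 - (-52)*(3/2)² = 18 - (-52)*9/4 = 18 - 52*(-9/4) = 18 + 117 = 135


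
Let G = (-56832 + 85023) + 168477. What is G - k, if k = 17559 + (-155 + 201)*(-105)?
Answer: 183939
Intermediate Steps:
k = 12729 (k = 17559 + 46*(-105) = 17559 - 4830 = 12729)
G = 196668 (G = 28191 + 168477 = 196668)
G - k = 196668 - 1*12729 = 196668 - 12729 = 183939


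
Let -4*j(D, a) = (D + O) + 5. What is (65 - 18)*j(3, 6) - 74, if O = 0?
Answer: -168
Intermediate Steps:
j(D, a) = -5/4 - D/4 (j(D, a) = -((D + 0) + 5)/4 = -(D + 5)/4 = -(5 + D)/4 = -5/4 - D/4)
(65 - 18)*j(3, 6) - 74 = (65 - 18)*(-5/4 - ¼*3) - 74 = 47*(-5/4 - ¾) - 74 = 47*(-2) - 74 = -94 - 74 = -168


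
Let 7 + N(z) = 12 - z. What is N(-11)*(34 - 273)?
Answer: -3824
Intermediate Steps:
N(z) = 5 - z (N(z) = -7 + (12 - z) = 5 - z)
N(-11)*(34 - 273) = (5 - 1*(-11))*(34 - 273) = (5 + 11)*(-239) = 16*(-239) = -3824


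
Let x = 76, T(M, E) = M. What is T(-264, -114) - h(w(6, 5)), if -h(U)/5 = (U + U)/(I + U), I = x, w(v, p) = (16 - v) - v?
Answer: -527/2 ≈ -263.50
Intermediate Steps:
w(v, p) = 16 - 2*v
I = 76
h(U) = -10*U/(76 + U) (h(U) = -5*(U + U)/(76 + U) = -5*2*U/(76 + U) = -10*U/(76 + U))
T(-264, -114) - h(w(6, 5)) = -264 - (-10)*(16 - 2*6)/(76 + (16 - 2*6)) = -264 - (-10)*(16 - 12)/(76 + (16 - 12)) = -264 - (-10)*4/(76 + 4) = -264 - (-10)*4/80 = -264 - 1*(-½) = -264 + ½ = -527/2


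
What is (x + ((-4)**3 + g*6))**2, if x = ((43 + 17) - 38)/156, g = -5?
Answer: 53597041/6084 ≈ 8809.5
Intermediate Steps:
x = 11/78 (x = (60 - 38)*(1/156) = 22*(1/156) = 11/78 ≈ 0.14103)
(x + ((-4)**3 + g*6))**2 = (11/78 + ((-4)**3 - 5*6))**2 = (11/78 + (-64 - 30))**2 = (11/78 - 94)**2 = (-7321/78)**2 = 53597041/6084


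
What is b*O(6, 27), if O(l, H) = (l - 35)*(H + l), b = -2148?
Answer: 2055636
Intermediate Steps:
O(l, H) = (-35 + l)*(H + l)
b*O(6, 27) = -2148*(6² - 35*27 - 35*6 + 27*6) = -2148*(36 - 945 - 210 + 162) = -2148*(-957) = 2055636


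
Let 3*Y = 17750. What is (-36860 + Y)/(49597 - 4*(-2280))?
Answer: -92830/176151 ≈ -0.52699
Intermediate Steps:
Y = 17750/3 (Y = (⅓)*17750 = 17750/3 ≈ 5916.7)
(-36860 + Y)/(49597 - 4*(-2280)) = (-36860 + 17750/3)/(49597 - 4*(-2280)) = -92830/(3*(49597 + 9120)) = -92830/3/58717 = -92830/3*1/58717 = -92830/176151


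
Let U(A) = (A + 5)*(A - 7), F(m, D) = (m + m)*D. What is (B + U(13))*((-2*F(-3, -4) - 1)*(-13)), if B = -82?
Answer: 16562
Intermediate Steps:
F(m, D) = 2*D*m (F(m, D) = (2*m)*D = 2*D*m)
U(A) = (-7 + A)*(5 + A) (U(A) = (5 + A)*(-7 + A) = (-7 + A)*(5 + A))
(B + U(13))*((-2*F(-3, -4) - 1)*(-13)) = (-82 + (-35 + 13² - 2*13))*((-4*(-4)*(-3) - 1)*(-13)) = (-82 + (-35 + 169 - 26))*((-2*24 - 1)*(-13)) = (-82 + 108)*((-48 - 1)*(-13)) = 26*(-49*(-13)) = 26*637 = 16562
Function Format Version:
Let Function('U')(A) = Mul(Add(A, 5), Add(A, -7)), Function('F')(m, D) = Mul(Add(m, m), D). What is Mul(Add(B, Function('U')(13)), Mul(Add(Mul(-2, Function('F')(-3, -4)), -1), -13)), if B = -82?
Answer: 16562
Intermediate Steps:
Function('F')(m, D) = Mul(2, D, m) (Function('F')(m, D) = Mul(Mul(2, m), D) = Mul(2, D, m))
Function('U')(A) = Mul(Add(-7, A), Add(5, A)) (Function('U')(A) = Mul(Add(5, A), Add(-7, A)) = Mul(Add(-7, A), Add(5, A)))
Mul(Add(B, Function('U')(13)), Mul(Add(Mul(-2, Function('F')(-3, -4)), -1), -13)) = Mul(Add(-82, Add(-35, Pow(13, 2), Mul(-2, 13))), Mul(Add(Mul(-2, Mul(2, -4, -3)), -1), -13)) = Mul(Add(-82, Add(-35, 169, -26)), Mul(Add(Mul(-2, 24), -1), -13)) = Mul(Add(-82, 108), Mul(Add(-48, -1), -13)) = Mul(26, Mul(-49, -13)) = Mul(26, 637) = 16562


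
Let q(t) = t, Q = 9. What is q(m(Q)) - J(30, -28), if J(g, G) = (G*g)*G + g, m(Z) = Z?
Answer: -23541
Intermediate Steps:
J(g, G) = g + g*G**2 (J(g, G) = g*G**2 + g = g + g*G**2)
q(m(Q)) - J(30, -28) = 9 - 30*(1 + (-28)**2) = 9 - 30*(1 + 784) = 9 - 30*785 = 9 - 1*23550 = 9 - 23550 = -23541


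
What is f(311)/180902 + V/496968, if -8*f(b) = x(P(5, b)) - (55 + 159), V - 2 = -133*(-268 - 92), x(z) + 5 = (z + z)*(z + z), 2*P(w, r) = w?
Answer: 4337000519/44951252568 ≈ 0.096482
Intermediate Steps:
P(w, r) = w/2
x(z) = -5 + 4*z² (x(z) = -5 + (z + z)*(z + z) = -5 + (2*z)*(2*z) = -5 + 4*z²)
V = 47882 (V = 2 - 133*(-268 - 92) = 2 - 133*(-360) = 2 + 47880 = 47882)
f(b) = 97/4 (f(b) = -((-5 + 4*((½)*5)²) - (55 + 159))/8 = -((-5 + 4*(5/2)²) - 1*214)/8 = -((-5 + 4*(25/4)) - 214)/8 = -((-5 + 25) - 214)/8 = -(20 - 214)/8 = -⅛*(-194) = 97/4)
f(311)/180902 + V/496968 = (97/4)/180902 + 47882/496968 = (97/4)*(1/180902) + 47882*(1/496968) = 97/723608 + 23941/248484 = 4337000519/44951252568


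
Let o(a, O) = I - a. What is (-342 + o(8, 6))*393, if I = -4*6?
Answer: -146982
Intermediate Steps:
I = -24
o(a, O) = -24 - a
(-342 + o(8, 6))*393 = (-342 + (-24 - 1*8))*393 = (-342 + (-24 - 8))*393 = (-342 - 32)*393 = -374*393 = -146982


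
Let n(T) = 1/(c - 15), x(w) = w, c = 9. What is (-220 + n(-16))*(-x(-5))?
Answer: -6605/6 ≈ -1100.8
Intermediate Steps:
n(T) = -⅙ (n(T) = 1/(9 - 15) = 1/(-6) = -⅙)
(-220 + n(-16))*(-x(-5)) = (-220 - ⅙)*(-1*(-5)) = -1321/6*5 = -6605/6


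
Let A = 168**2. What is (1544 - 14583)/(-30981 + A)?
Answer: 13039/2757 ≈ 4.7294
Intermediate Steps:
A = 28224
(1544 - 14583)/(-30981 + A) = (1544 - 14583)/(-30981 + 28224) = -13039/(-2757) = -13039*(-1/2757) = 13039/2757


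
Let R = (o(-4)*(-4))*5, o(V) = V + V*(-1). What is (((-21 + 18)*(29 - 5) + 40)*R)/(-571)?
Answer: 0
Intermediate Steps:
o(V) = 0 (o(V) = V - V = 0)
R = 0 (R = (0*(-4))*5 = 0*5 = 0)
(((-21 + 18)*(29 - 5) + 40)*R)/(-571) = (((-21 + 18)*(29 - 5) + 40)*0)/(-571) = -(-3*24 + 40)*0/571 = -(-72 + 40)*0/571 = -(-32)*0/571 = -1/571*0 = 0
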